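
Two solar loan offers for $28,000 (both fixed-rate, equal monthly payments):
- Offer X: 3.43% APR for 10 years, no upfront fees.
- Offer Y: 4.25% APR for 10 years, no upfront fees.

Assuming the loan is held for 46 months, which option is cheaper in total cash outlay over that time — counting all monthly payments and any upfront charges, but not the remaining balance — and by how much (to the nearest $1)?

Offer X by $500

Offer X: at 3.43% the monthly rate is 0.0028583, so the payment is 28,000 × 0.0028583 / (1 − 1.0028583^−120) = $275.96.
Offer Y: at 4.25% the monthly rate is 0.0035417, so the payment is 28,000 × 0.0035417 / (1 − 1.0035417^−120) = $286.83.
Over 46 months: Offer X costs 46 × $275.96 = $12,694.16; Offer Y costs 46 × $286.83 = $13,194.18.
Offer X is cheaper by $13,194.18 − $12,694.16 = $500.02.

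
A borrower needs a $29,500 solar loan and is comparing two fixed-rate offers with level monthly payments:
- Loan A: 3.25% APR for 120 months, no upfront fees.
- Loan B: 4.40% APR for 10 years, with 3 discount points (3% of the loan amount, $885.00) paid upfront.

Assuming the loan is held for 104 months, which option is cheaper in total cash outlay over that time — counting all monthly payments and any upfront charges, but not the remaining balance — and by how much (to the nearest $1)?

Loan A by $2,553

Loan A: at 3.25% the monthly rate is 0.0027083, so the payment is 29,500 × 0.0027083 / (1 − 1.0027083^−120) = $288.27.
Loan B: at 4.40% the monthly rate is 0.0036667, so the payment is 29,500 × 0.0036667 / (1 − 1.0036667^−120) = $304.31.
Over 104 months: Loan A costs 104 × $288.27 = $29,980.08; Loan B costs 104 × $304.31 + $885.00 = $32,533.24.
Loan A is cheaper by $32,533.24 − $29,980.08 = $2,553.16.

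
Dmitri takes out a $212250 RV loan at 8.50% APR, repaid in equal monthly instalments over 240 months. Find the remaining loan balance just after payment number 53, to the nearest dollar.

$190,569

With monthly rate i = 8.5%/12 = 0.0070833, the balance after k of n payments is P · [(1+i)^n − (1+i)^k] / [(1+i)^n − 1].
(1+0.0070833)^240 = 5.44124257 and (1+0.0070833)^53 = 1.45367279, so the balance is 212,250 × (5.44124257 − 1.45367279) / (5.44124257 − 1) = $190,568.67.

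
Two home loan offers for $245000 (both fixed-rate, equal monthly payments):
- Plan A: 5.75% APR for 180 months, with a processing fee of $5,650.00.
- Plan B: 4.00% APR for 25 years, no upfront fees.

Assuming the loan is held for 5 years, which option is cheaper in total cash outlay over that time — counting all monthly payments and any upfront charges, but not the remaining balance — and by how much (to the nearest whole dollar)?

Plan A: at 5.75% the monthly rate is 0.0047917, so the payment is 245,000 × 0.0047917 / (1 − 1.0047917^−180) = $2,034.50.
Plan B: monthly rate = 4%/12 = 0.0033333; payment = 245,000 × 0.0033333 / (1 − (1+0.0033333)^−300) = $1,293.20.
Over 60 months: Plan A costs 60 × $2,034.50 + $5,650.00 = $127,720.00; Plan B costs 60 × $1,293.20 = $77,592.00.
Plan B is cheaper by $127,720.00 − $77,592.00 = $50,128.00.

Plan B by $50,128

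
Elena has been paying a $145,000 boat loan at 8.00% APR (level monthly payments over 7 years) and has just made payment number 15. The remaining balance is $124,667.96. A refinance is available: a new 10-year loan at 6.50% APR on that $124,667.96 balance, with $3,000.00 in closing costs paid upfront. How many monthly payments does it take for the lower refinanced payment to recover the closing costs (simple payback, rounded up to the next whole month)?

4 months

Current payment = 145,000 × 8%/12 / (1 − (1+0.0066667)^−84) = $2,260.00.
Refinanced payment = 124,667.96 × 0.0054167 / (1 − (1+0.0054167)^−120) = $1,415.58.
Monthly savings = $2,260.00 − $1,415.58 = $844.42.
Break-even = $3,000.00 / $844.42 = 3.55 → 4 months.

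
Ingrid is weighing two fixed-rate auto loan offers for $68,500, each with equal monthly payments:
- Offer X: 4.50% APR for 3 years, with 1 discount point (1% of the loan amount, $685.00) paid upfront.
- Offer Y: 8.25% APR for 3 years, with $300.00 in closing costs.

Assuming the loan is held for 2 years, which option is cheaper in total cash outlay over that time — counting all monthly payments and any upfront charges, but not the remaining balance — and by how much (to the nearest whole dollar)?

Offer X: monthly rate = 4.5%/12 = 0.0037500; payment = 68,500 × 0.0037500 / (1 − (1+0.0037500)^−36) = $2,037.66.
Offer Y: at 8.25% the monthly rate is 0.0068750, so the payment is 68,500 × 0.0068750 / (1 − 1.0068750^−36) = $2,154.45.
Over 24 months: Offer X costs 24 × $2,037.66 + $685.00 = $49,588.84; Offer Y costs 24 × $2,154.45 + $300.00 = $52,006.80.
Offer X is cheaper by $52,006.80 − $49,588.84 = $2,417.96.

Offer X by $2,418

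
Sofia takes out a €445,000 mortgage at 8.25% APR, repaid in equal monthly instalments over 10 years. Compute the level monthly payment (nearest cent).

€5,458.04

Monthly rate = 8.25%/12 = 0.0068750; payment = 445,000 × 0.0068750 / (1 − (1+0.0068750)^−120) = €5,458.04.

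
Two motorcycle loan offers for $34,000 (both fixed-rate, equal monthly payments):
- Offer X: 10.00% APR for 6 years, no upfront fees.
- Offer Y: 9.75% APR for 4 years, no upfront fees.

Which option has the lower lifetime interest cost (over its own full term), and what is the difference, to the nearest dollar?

Offer X: monthly rate = 10%/12 = 0.0083333; payment = 34,000 × 0.0083333 / (1 − (1+0.0083333)^−72) = $629.88.
Total interest on Offer X = 72 × $629.88 − $34,000 = $11,351.36.
Offer Y: at 9.75% the monthly rate is 0.0081250, so the payment is 34,000 × 0.0081250 / (1 − 1.0081250^−48) = $858.25.
Total interest on Offer Y = 48 × $858.25 − $34,000 = $7,196.00.
Offer Y is lower by $4,155.36.

Offer Y by $4,155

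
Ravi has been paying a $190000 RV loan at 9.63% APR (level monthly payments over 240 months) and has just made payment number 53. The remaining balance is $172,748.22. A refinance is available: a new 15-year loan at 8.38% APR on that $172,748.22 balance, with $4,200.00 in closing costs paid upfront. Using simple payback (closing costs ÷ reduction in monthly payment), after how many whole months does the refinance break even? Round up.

43 months

Current payment = 190,000 × 9.63%/12 / (1 − (1+0.0080250)^−240) = $1,787.21.
Refinanced payment = 172,748.22 × 0.0069833 / (1 − (1+0.0069833)^−180) = $1,688.99.
Monthly savings = $1,787.21 − $1,688.99 = $98.22.
Break-even = $4,200.00 / $98.22 = 42.76 → 43 months.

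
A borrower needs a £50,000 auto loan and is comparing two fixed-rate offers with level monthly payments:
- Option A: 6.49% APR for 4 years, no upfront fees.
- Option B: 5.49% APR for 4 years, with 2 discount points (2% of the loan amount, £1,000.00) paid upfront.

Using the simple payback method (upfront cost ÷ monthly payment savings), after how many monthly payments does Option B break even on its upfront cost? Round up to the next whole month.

44 months

Option A: monthly rate = 6.49%/12 = 0.0054083; payment = 50,000 × 0.0054083 / (1 − (1+0.0054083)^−48) = £1,185.52.
Option B: at 5.49% the monthly rate is 0.0045750, so the payment is 50,000 × 0.0045750 / (1 − 1.0045750^−48) = £1,162.60.
Monthly savings = £1,185.52 − £1,162.60 = £22.92.
Break-even = £1,000.00 / £22.92 = 43.63 → 44 months.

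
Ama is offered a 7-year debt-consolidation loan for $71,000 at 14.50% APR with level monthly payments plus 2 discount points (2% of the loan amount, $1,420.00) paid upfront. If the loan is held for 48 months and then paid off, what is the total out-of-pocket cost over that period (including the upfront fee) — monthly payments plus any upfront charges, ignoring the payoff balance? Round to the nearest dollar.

$66,231

At 14.50% the monthly rate is 0.0120833, so the payment is 71,000 × 0.0120833 / (1 − 1.0120833^−84) = $1,350.23.
Total outlay = 48 × $1,350.23 + $1,420.00 = $66,231.04.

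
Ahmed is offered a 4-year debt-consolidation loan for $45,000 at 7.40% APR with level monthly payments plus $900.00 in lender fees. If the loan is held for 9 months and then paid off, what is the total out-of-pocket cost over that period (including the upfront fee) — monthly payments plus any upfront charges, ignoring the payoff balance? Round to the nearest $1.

$10,674

At 7.40% the monthly rate is 0.0061667, so the payment is 45,000 × 0.0061667 / (1 − 1.0061667^−48) = $1,085.95.
Total outlay = 9 × $1,085.95 + $900.00 = $10,673.55.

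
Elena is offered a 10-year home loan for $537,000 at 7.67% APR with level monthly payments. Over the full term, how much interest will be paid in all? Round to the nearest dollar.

$233,644

Monthly rate = 7.67%/12 = 0.0063917; payment = 537,000 × 0.0063917 / (1 − (1+0.0063917)^−120) = $6,422.03.
Total paid = 120 × $6,422.03 = $770,643.60; interest = $770,643.60 − $537,000 = $233,643.60.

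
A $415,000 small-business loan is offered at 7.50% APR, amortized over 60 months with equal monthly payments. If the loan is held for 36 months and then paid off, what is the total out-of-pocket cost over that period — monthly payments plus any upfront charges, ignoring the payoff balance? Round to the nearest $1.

Monthly rate = 7.5%/12 = 0.0062500; payment = 415,000 × 0.0062500 / (1 − (1+0.0062500)^−60) = $8,315.75.
Total outlay = 36 × $8,315.75 = $299,367.00.

$299,367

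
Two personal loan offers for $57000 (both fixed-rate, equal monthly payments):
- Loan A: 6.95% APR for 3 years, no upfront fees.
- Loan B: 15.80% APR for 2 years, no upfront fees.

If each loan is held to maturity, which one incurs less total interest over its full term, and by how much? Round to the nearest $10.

Loan A: monthly rate = 6.95%/12 = 0.0057917; payment = 57,000 × 0.0057917 / (1 − (1+0.0057917)^−36) = $1,758.69.
Total interest on Loan A = 36 × $1,758.69 − $57,000 = $6,312.84.
Loan B: monthly rate = 15.8%/12 = 0.0131667; payment = 57,000 × 0.0131667 / (1 − (1+0.0131667)^−24) = $2,785.45.
Total interest on Loan B = 24 × $2,785.45 − $57,000 = $9,850.80.
Loan A is lower by $3,537.96.

Loan A by $3,540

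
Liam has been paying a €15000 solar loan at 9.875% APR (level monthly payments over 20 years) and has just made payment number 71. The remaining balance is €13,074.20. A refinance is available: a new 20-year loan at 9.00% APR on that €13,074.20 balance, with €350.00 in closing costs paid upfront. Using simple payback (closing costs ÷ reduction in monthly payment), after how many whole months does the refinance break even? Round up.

14 months

Current payment = 15,000 × 9.875%/12 / (1 − (1+0.0082292)^−240) = €143.51.
Refinanced payment = 13,074.20 × 0.0075000 / (1 − (1+0.0075000)^−240) = €117.63.
Monthly savings = €143.51 − €117.63 = €25.88.
Break-even = €350.00 / €25.88 = 13.52 → 14 months.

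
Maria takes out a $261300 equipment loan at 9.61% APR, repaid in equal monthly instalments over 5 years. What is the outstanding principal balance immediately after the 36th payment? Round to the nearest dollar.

$119,696

With monthly rate i = 9.61%/12 = 0.0080083, the balance after k of n payments is P · [(1+i)^n − (1+i)^k] / [(1+i)^n − 1].
(1+0.0080083)^60 = 1.61379122 and (1+0.0080083)^36 = 1.33262639, so the balance is 261,300 × (1.61379122 − 1.33262639) / (1.61379122 − 1) = $119,696.03.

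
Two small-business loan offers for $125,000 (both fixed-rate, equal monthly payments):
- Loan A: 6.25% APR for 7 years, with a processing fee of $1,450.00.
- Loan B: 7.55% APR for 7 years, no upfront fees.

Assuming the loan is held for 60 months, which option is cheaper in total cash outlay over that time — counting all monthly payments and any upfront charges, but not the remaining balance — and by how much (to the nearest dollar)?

Loan A by $3,307

Loan A: at 6.25% the monthly rate is 0.0052083, so the payment is 125,000 × 0.0052083 / (1 − 1.0052083^−84) = $1,841.09.
Loan B: monthly rate = 7.55%/12 = 0.0062917; payment = 125,000 × 0.0062917 / (1 − (1+0.0062917)^−84) = $1,920.37.
Over 60 months: Loan A costs 60 × $1,841.09 + $1,450.00 = $111,915.40; Loan B costs 60 × $1,920.37 = $115,222.20.
Loan A is cheaper by $115,222.20 − $111,915.40 = $3,306.80.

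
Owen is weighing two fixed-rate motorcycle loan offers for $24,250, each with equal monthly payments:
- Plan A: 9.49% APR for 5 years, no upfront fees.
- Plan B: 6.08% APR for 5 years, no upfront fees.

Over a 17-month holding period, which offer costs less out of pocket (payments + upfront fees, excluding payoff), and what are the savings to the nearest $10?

Plan B by $670

Plan A: at 9.49% the monthly rate is 0.0079083, so the payment is 24,250 × 0.0079083 / (1 − 1.0079083^−60) = $509.18.
Plan B: at 6.08% the monthly rate is 0.0050667, so the payment is 24,250 × 0.0050667 / (1 − 1.0050667^−60) = $469.72.
Over 17 months: Plan A costs 17 × $509.18 = $8,656.06; Plan B costs 17 × $469.72 = $7,985.24.
Plan B is cheaper by $8,656.06 − $7,985.24 = $670.82.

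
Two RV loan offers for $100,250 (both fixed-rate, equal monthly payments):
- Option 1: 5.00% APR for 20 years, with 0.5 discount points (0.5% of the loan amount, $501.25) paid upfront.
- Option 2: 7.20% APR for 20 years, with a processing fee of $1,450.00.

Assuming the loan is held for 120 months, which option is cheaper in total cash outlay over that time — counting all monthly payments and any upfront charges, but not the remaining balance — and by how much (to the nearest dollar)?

Option 1 by $16,274

Option 1: monthly rate = 5%/12 = 0.0041667; payment = 100,250 × 0.0041667 / (1 − (1+0.0041667)^−240) = $661.61.
Option 2: monthly rate = 7.2%/12 = 0.0060000; payment = 100,250 × 0.0060000 / (1 − (1+0.0060000)^−240) = $789.32.
Over 120 months: Option 1 costs 120 × $661.61 + $501.25 = $79,894.45; Option 2 costs 120 × $789.32 + $1,450.00 = $96,168.40.
Option 1 is cheaper by $96,168.40 − $79,894.45 = $16,273.95.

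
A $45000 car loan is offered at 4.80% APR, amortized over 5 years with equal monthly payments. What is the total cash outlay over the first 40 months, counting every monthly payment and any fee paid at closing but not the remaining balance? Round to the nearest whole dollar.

$33,804

Monthly rate = 4.8%/12 = 0.0040000; payment = 45,000 × 0.0040000 / (1 − (1+0.0040000)^−60) = $845.09.
Total outlay = 40 × $845.09 = $33,803.60.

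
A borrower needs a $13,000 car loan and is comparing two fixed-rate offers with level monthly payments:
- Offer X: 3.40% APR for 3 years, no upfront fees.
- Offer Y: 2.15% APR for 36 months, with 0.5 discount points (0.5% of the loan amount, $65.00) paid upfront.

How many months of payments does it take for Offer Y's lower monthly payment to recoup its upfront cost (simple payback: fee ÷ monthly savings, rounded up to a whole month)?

Offer X: monthly rate = 3.4%/12 = 0.0028333; payment = 13,000 × 0.0028333 / (1 − (1+0.0028333)^−36) = $380.35.
Offer Y: monthly rate = 2.15%/12 = 0.0017917; payment = 13,000 × 0.0017917 / (1 − (1+0.0017917)^−36) = $373.21.
Monthly savings = $380.35 − $373.21 = $7.14.
Break-even = $65.00 / $7.14 = 9.10 → 10 months.

10 months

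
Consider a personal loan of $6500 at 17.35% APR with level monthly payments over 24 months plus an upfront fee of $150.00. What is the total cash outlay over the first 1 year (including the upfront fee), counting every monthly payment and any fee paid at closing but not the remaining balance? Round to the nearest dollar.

At 17.35% the monthly rate is 0.0144583, so the payment is 6,500 × 0.0144583 / (1 − 1.0144583^−24) = $322.47.
Total outlay = 12 × $322.47 + $150.00 = $4,019.64.

$4,020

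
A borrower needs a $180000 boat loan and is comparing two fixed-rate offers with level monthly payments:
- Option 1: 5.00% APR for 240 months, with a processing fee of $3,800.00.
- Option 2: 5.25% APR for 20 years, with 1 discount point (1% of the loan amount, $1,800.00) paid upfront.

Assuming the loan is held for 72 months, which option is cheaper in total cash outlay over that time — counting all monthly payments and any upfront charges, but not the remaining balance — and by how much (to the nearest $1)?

Option 1: at 5.00% the monthly rate is 0.0041667, so the payment is 180,000 × 0.0041667 / (1 − 1.0041667^−240) = $1,187.92.
Option 2: monthly rate = 5.25%/12 = 0.0043750; payment = 180,000 × 0.0043750 / (1 − (1+0.0043750)^−240) = $1,212.92.
Over 72 months: Option 1 costs 72 × $1,187.92 + $3,800.00 = $89,330.24; Option 2 costs 72 × $1,212.92 + $1,800.00 = $89,130.24.
Option 2 is cheaper by $89,330.24 − $89,130.24 = $200.00.

Option 2 by $200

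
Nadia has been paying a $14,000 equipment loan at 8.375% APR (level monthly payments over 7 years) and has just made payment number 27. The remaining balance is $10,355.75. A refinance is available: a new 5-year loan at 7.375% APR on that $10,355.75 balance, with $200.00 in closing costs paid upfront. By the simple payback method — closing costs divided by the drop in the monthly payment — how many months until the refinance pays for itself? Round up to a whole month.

15 months

Current payment = 14,000 × 8.375%/12 / (1 − (1+0.0069792)^−84) = $220.83.
Refinanced payment = 10,355.75 × 0.0061458 / (1 − (1+0.0061458)^−60) = $206.89.
Monthly savings = $220.83 − $206.89 = $13.94.
Break-even = $200.00 / $13.94 = 14.35 → 15 months.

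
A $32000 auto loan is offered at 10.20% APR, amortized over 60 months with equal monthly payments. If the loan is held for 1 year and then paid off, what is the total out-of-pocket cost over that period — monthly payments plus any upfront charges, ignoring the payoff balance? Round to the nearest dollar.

$8,197

At 10.20% the monthly rate is 0.0085000, so the payment is 32,000 × 0.0085000 / (1 − 1.0085000^−60) = $683.06.
Total outlay = 12 × $683.06 = $8,196.72.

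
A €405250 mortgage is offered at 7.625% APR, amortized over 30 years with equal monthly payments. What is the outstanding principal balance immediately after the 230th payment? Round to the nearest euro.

€253,275

With monthly rate i = 7.625%/12 = 0.0063542, the balance after k of n payments is P · [(1+i)^n − (1+i)^k] / [(1+i)^n − 1].
(1+0.0063542)^360 = 9.77925262 and (1+0.0063542)^230 = 4.29235157, so the balance is 405,250 × (9.77925262 − 4.29235157) / (9.77925262 − 1) = €253,275.16.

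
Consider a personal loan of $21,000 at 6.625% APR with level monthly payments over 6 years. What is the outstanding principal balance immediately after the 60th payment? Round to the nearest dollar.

$4,102

With monthly rate i = 6.625%/12 = 0.0055208, the balance after k of n payments is P · [(1+i)^n − (1+i)^k] / [(1+i)^n − 1].
(1+0.0055208)^72 = 1.48647383 and (1+0.0055208)^60 = 1.39143970, so the balance is 21,000 × (1.48647383 − 1.39143970) / (1.48647383 − 1) = $4,102.41.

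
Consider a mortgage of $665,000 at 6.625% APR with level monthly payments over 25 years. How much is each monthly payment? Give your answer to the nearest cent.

$4,542.21

Monthly rate = 6.625%/12 = 0.0055208; payment = 665,000 × 0.0055208 / (1 − (1+0.0055208)^−300) = $4,542.21.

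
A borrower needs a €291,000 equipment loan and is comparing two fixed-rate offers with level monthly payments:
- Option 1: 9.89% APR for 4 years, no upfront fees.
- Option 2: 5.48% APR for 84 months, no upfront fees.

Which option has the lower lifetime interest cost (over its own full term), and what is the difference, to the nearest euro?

Option 2 by €2,498

Option 1: at 9.89% the monthly rate is 0.0082417, so the payment is 291,000 × 0.0082417 / (1 − 1.0082417^−48) = €7,365.15.
Total interest on Option 1 = 48 × €7,365.15 − €291,000 = €62,527.20.
Option 2: at 5.48% the monthly rate is 0.0045667, so the payment is 291,000 × 0.0045667 / (1 − 1.0045667^−84) = €4,178.92.
Total interest on Option 2 = 84 × €4,178.92 − €291,000 = €60,029.28.
Option 2 is lower by €2,497.92.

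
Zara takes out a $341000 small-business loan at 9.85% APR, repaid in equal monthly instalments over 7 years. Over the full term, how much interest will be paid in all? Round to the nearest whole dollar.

$132,307

At 9.85% the monthly rate is 0.0082083, so the payment is 341,000 × 0.0082083 / (1 − 1.0082083^−84) = $5,634.61.
Total paid = 84 × $5,634.61 = $473,307.24; interest = $473,307.24 − $341,000 = $132,307.24.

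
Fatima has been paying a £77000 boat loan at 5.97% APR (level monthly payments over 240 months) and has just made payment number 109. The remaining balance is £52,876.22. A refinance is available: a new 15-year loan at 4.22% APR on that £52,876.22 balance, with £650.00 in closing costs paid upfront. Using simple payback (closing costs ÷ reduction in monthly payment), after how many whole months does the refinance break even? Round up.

Current payment = 77,000 × 5.97%/12 / (1 − (1+0.0049750)^−240) = £550.32.
Refinanced payment = 52,876.22 × 0.0035167 / (1 − (1+0.0035167)^−180) = £396.97.
Monthly savings = £550.32 − £396.97 = £153.35.
Break-even = £650.00 / £153.35 = 4.24 → 5 months.

5 months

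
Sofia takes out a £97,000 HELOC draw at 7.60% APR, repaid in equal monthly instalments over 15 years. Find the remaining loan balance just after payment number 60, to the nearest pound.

With monthly rate i = 7.6%/12 = 0.0063333, the balance after k of n payments is P · [(1+i)^n − (1+i)^k] / [(1+i)^n − 1].
(1+0.0063333)^180 = 3.11554834 and (1+0.0063333)^60 = 1.46053342, so the balance is 97,000 × (3.11554834 − 1.46053342) / (3.11554834 − 1) = £75,884.08.

£75,884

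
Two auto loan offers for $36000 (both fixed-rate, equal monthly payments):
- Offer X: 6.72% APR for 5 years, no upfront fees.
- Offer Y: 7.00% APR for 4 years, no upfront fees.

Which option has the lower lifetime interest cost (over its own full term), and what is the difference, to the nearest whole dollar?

Offer X: at 6.72% the monthly rate is 0.0056000, so the payment is 36,000 × 0.0056000 / (1 − 1.0056000^−60) = $708.10.
Total interest on Offer X = 60 × $708.10 − $36,000 = $6,486.00.
Offer Y: at 7.00% the monthly rate is 0.0058333, so the payment is 36,000 × 0.0058333 / (1 − 1.0058333^−48) = $862.06.
Total interest on Offer Y = 48 × $862.06 − $36,000 = $5,378.88.
Offer Y is lower by $1,107.12.

Offer Y by $1,107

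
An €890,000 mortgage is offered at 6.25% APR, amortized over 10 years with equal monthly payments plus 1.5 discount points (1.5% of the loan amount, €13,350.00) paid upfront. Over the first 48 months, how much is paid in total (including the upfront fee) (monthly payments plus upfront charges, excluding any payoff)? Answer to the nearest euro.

€493,011

At 6.25% the monthly rate is 0.0052083, so the payment is 890,000 × 0.0052083 / (1 − 1.0052083^−120) = €9,992.93.
Total outlay = 48 × €9,992.93 + €13,350.00 = €493,010.64.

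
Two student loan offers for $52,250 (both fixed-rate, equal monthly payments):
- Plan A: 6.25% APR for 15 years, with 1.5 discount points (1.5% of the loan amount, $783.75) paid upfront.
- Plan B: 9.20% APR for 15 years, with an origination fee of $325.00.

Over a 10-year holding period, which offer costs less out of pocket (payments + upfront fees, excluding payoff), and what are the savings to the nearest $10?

Plan A by $10,120

Plan A: monthly rate = 6.25%/12 = 0.0052083; payment = 52,250 × 0.0052083 / (1 − (1+0.0052083)^−180) = $448.00.
Plan B: monthly rate = 9.2%/12 = 0.0076667; payment = 52,250 × 0.0076667 / (1 − (1+0.0076667)^−180) = $536.19.
Over 120 months: Plan A costs 120 × $448.00 + $783.75 = $54,543.75; Plan B costs 120 × $536.19 + $325.00 = $64,667.80.
Plan A is cheaper by $64,667.80 − $54,543.75 = $10,124.05.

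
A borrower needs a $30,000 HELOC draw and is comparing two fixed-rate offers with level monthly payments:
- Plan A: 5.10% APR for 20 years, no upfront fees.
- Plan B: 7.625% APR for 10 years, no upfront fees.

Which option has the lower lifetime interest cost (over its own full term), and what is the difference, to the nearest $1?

Plan B by $4,948

Plan A: monthly rate = 5.1%/12 = 0.0042500; payment = 30,000 × 0.0042500 / (1 − (1+0.0042500)^−240) = $199.65.
Total interest on Plan A = 240 × $199.65 − $30,000 = $17,916.00.
Plan B: monthly rate = 7.625%/12 = 0.0063542; payment = 30,000 × 0.0063542 / (1 − (1+0.0063542)^−120) = $358.07.
Total interest on Plan B = 120 × $358.07 − $30,000 = $12,968.40.
Plan B is lower by $4,947.60.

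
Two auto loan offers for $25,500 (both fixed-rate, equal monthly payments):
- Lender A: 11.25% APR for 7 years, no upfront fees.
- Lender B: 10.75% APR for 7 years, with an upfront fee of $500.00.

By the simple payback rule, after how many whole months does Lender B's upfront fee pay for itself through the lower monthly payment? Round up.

Lender A: at 11.25% the monthly rate is 0.0093750, so the payment is 25,500 × 0.0093750 / (1 − 1.0093750^−84) = $439.98.
Lender B: at 10.75% the monthly rate is 0.0089583, so the payment is 25,500 × 0.0089583 / (1 − 1.0089583^−84) = $433.28.
Monthly savings = $439.98 − $433.28 = $6.70.
Break-even = $500.00 / $6.70 = 74.63 → 75 months.

75 months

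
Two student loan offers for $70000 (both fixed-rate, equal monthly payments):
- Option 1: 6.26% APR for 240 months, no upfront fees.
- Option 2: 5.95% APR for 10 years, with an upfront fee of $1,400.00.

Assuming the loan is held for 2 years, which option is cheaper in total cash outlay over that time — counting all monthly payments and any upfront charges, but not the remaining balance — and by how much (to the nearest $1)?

Option 1 by $7,720

Option 1: at 6.26% the monthly rate is 0.0052167, so the payment is 70,000 × 0.0052167 / (1 − 1.0052167^−240) = $512.06.
Option 2: at 5.95% the monthly rate is 0.0049583, so the payment is 70,000 × 0.0049583 / (1 − 1.0049583^−120) = $775.39.
Over 24 months: Option 1 costs 24 × $512.06 = $12,289.44; Option 2 costs 24 × $775.39 + $1,400.00 = $20,009.36.
Option 1 is cheaper by $20,009.36 − $12,289.44 = $7,719.92.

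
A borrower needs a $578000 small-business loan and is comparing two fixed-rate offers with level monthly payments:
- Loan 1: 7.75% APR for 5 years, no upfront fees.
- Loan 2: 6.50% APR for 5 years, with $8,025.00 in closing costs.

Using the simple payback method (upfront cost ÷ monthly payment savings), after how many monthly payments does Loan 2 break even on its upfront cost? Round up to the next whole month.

24 months

Loan 1: monthly rate = 7.75%/12 = 0.0064583; payment = 578,000 × 0.0064583 / (1 − (1+0.0064583)^−60) = $11,650.72.
Loan 2: at 6.50% the monthly rate is 0.0054167, so the payment is 578,000 × 0.0054167 / (1 − 1.0054167^−60) = $11,309.23.
Monthly savings = $11,650.72 − $11,309.23 = $341.49.
Break-even = $8,025.00 / $341.49 = 23.50 → 24 months.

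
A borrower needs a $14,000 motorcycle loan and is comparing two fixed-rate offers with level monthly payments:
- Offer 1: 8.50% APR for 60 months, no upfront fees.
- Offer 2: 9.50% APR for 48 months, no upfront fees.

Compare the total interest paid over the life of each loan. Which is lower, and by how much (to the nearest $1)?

Offer 1: at 8.50% the monthly rate is 0.0070833, so the payment is 14,000 × 0.0070833 / (1 − 1.0070833^−60) = $287.23.
Total interest on Offer 1 = 60 × $287.23 − $14,000 = $3,233.80.
Offer 2: monthly rate = 9.5%/12 = 0.0079167; payment = 14,000 × 0.0079167 / (1 − (1+0.0079167)^−48) = $351.72.
Total interest on Offer 2 = 48 × $351.72 − $14,000 = $2,882.56.
Offer 2 is lower by $351.24.

Offer 2 by $351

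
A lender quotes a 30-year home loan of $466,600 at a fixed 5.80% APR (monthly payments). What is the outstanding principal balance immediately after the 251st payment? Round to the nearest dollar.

$231,548

With monthly rate i = 5.8%/12 = 0.0048333, the balance after k of n payments is P · [(1+i)^n − (1+i)^k] / [(1+i)^n − 1].
(1+0.0048333)^360 = 5.67351299 and (1+0.0048333)^251 = 3.35430388, so the balance is 466,600 × (5.67351299 − 3.35430388) / (5.67351299 − 1) = $231,548.08.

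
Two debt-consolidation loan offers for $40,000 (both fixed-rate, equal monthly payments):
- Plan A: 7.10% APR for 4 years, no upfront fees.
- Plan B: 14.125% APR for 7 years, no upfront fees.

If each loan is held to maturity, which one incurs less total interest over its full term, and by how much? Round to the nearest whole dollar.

Plan A by $17,133

Plan A: monthly rate = 7.1%/12 = 0.0059167; payment = 40,000 × 0.0059167 / (1 − (1+0.0059167)^−48) = $959.71.
Total interest on Plan A = 48 × $959.71 − $40,000 = $6,066.08.
Plan B: at 14.125% the monthly rate is 0.0117708, so the payment is 40,000 × 0.0117708 / (1 − 1.0117708^−84) = $752.37.
Total interest on Plan B = 84 × $752.37 − $40,000 = $23,199.08.
Plan A is lower by $17,133.00.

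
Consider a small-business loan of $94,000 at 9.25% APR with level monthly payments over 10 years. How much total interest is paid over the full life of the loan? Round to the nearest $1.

$50,421

At 9.25% the monthly rate is 0.0077083, so the payment is 94,000 × 0.0077083 / (1 − 1.0077083^−120) = $1,203.51.
Total paid = 120 × $1,203.51 = $144,421.20; interest = $144,421.20 − $94,000 = $50,421.20.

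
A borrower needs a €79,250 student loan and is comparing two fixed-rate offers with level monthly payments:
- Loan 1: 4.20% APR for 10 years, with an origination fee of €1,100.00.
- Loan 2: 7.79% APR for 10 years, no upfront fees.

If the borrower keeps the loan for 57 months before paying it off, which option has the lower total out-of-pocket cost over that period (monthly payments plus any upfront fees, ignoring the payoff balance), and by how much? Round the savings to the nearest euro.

Loan 1: monthly rate = 4.2%/12 = 0.0035000; payment = 79,250 × 0.0035000 / (1 − (1+0.0035000)^−120) = €809.92.
Loan 2: monthly rate = 7.79%/12 = 0.0064917; payment = 79,250 × 0.0064917 / (1 − (1+0.0064917)^−120) = €952.75.
Over 57 months: Loan 1 costs 57 × €809.92 + €1,100.00 = €47,265.44; Loan 2 costs 57 × €952.75 = €54,306.75.
Loan 1 is cheaper by €54,306.75 − €47,265.44 = €7,041.31.

Loan 1 by €7,041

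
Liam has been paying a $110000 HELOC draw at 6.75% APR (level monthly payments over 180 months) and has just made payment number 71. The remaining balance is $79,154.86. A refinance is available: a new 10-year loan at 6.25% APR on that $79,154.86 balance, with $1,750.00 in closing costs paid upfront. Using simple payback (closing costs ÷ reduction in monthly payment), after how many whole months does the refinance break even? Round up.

21 months

Current payment = 110,000 × 6.75%/12 / (1 − (1+0.0056250)^−180) = $973.40.
Refinanced payment = 79,154.86 × 0.0052083 / (1 − (1+0.0052083)^−120) = $888.75.
Monthly savings = $973.40 − $888.75 = $84.65.
Break-even = $1,750.00 / $84.65 = 20.67 → 21 months.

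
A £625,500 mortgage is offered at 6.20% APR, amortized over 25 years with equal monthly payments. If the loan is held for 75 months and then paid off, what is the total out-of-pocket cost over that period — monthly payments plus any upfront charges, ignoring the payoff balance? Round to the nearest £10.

At 6.20% the monthly rate is 0.0051667, so the payment is 625,500 × 0.0051667 / (1 − 1.0051667^−300) = £4,106.92.
Total outlay = 75 × £4,106.92 = £308,019.00.

£308,020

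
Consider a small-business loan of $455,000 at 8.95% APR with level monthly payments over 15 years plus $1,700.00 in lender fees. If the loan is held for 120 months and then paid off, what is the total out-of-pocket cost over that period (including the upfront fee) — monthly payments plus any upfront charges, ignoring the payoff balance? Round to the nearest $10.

At 8.95% the monthly rate is 0.0074583, so the payment is 455,000 × 0.0074583 / (1 − 1.0074583^−180) = $4,601.39.
Total outlay = 120 × $4,601.39 + $1,700.00 = $553,866.80.

$553,870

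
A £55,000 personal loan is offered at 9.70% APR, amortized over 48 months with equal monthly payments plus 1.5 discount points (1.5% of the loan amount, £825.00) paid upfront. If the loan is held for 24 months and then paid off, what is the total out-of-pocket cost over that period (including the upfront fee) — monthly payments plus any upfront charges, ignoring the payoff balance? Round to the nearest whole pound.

£34,114

Monthly rate = 9.7%/12 = 0.0080833; payment = 55,000 × 0.0080833 / (1 − (1+0.0080833)^−48) = £1,387.03.
Total outlay = 24 × £1,387.03 + £825.00 = £34,113.72.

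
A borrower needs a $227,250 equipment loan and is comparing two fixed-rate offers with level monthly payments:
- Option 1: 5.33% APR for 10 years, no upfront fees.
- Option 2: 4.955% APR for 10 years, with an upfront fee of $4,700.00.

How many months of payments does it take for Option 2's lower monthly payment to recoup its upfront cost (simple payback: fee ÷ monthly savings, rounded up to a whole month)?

Option 1: monthly rate = 5.33%/12 = 0.0044417; payment = 227,250 × 0.0044417 / (1 − (1+0.0044417)^−120) = $2,447.16.
Option 2: monthly rate = 4.955%/12 = 0.0041292; payment = 227,250 × 0.0041292 / (1 − (1+0.0041292)^−120) = $2,405.34.
Monthly savings = $2,447.16 − $2,405.34 = $41.82.
Break-even = $4,700.00 / $41.82 = 112.39 → 113 months.

113 months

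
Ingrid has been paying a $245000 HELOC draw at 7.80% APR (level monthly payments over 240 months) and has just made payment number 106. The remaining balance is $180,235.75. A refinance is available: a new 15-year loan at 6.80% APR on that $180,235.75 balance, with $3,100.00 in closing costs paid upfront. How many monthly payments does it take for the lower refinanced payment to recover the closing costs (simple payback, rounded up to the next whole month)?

8 months

Current payment = 245,000 × 7.8%/12 / (1 − (1+0.0065000)^−240) = $2,018.89.
Refinanced payment = 180,235.75 × 0.0056667 / (1 − (1+0.0056667)^−180) = $1,599.92.
Monthly savings = $2,018.89 − $1,599.92 = $418.97.
Break-even = $3,100.00 / $418.97 = 7.40 → 8 months.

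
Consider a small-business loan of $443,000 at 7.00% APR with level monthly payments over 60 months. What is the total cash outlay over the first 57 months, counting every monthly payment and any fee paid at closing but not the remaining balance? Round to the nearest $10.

$500,000

Monthly rate = 7%/12 = 0.0058333; payment = 443,000 × 0.0058333 / (1 − (1+0.0058333)^−60) = $8,771.93.
Total outlay = 57 × $8,771.93 = $500,000.01.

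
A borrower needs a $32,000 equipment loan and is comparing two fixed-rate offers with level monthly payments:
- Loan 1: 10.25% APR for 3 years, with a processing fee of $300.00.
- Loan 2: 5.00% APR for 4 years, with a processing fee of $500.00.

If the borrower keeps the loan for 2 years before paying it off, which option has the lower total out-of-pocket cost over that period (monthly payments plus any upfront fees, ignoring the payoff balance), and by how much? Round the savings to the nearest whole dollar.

Loan 2 by $6,985

Loan 1: at 10.25% the monthly rate is 0.0085417, so the payment is 32,000 × 0.0085417 / (1 − 1.0085417^−36) = $1,036.31.
Loan 2: monthly rate = 5%/12 = 0.0041667; payment = 32,000 × 0.0041667 / (1 − (1+0.0041667)^−48) = $736.94.
Over 24 months: Loan 1 costs 24 × $1,036.31 + $300.00 = $25,171.44; Loan 2 costs 24 × $736.94 + $500.00 = $18,186.56.
Loan 2 is cheaper by $25,171.44 − $18,186.56 = $6,984.88.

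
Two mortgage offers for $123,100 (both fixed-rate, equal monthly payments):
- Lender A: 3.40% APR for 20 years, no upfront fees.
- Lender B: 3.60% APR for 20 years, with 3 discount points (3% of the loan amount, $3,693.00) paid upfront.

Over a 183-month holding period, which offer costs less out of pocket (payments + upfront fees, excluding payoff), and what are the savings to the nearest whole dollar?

Lender A: monthly rate = 3.4%/12 = 0.0028333; payment = 123,100 × 0.0028333 / (1 − (1+0.0028333)^−240) = $707.62.
Lender B: monthly rate = 3.6%/12 = 0.0030000; payment = 123,100 × 0.0030000 / (1 − (1+0.0030000)^−240) = $720.27.
Over 183 months: Lender A costs 183 × $707.62 = $129,494.46; Lender B costs 183 × $720.27 + $3,693.00 = $135,502.41.
Lender A is cheaper by $135,502.41 − $129,494.46 = $6,007.95.

Lender A by $6,008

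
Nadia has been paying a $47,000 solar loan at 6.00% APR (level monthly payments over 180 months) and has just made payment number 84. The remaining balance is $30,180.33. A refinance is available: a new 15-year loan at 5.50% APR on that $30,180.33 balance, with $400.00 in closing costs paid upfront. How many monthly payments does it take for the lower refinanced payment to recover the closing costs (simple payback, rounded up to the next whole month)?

3 months

Current payment = 47,000 × 6%/12 / (1 − (1+0.0050000)^−180) = $396.61.
Refinanced payment = 30,180.33 × 0.0045833 / (1 − (1+0.0045833)^−180) = $246.60.
Monthly savings = $396.61 − $246.60 = $150.01.
Break-even = $400.00 / $150.01 = 2.67 → 3 months.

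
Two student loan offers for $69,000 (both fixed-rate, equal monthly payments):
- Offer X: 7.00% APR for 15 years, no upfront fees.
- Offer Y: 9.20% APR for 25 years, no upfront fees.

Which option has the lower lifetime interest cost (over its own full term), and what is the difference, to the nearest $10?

Offer X by $64,920

Offer X: at 7.00% the monthly rate is 0.0058333, so the payment is 69,000 × 0.0058333 / (1 − 1.0058333^−180) = $620.19.
Total interest on Offer X = 180 × $620.19 − $69,000 = $42,634.20.
Offer Y: at 9.20% the monthly rate is 0.0076667, so the payment is 69,000 × 0.0076667 / (1 − 1.0076667^−300) = $588.52.
Total interest on Offer Y = 300 × $588.52 − $69,000 = $107,556.00.
Offer X is lower by $64,921.80.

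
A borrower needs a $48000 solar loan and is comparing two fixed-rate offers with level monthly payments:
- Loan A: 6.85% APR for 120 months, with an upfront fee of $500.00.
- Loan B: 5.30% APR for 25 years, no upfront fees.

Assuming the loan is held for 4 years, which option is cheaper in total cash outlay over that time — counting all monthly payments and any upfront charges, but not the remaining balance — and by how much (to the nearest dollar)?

Loan A: monthly rate = 6.85%/12 = 0.0057083; payment = 48,000 × 0.0057083 / (1 − (1+0.0057083)^−120) = $553.62.
Loan B: at 5.30% the monthly rate is 0.0044167, so the payment is 48,000 × 0.0044167 / (1 − 1.0044167^−300) = $289.06.
Over 48 months: Loan A costs 48 × $553.62 + $500.00 = $27,073.76; Loan B costs 48 × $289.06 = $13,874.88.
Loan B is cheaper by $27,073.76 − $13,874.88 = $13,198.88.

Loan B by $13,199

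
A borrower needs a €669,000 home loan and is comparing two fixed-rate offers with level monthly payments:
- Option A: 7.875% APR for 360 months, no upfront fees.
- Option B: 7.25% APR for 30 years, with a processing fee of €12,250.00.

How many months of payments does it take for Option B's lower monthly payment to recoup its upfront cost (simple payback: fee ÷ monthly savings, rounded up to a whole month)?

43 months

Option A: monthly rate = 7.875%/12 = 0.0065625; payment = 669,000 × 0.0065625 / (1 − (1+0.0065625)^−360) = €4,850.71.
Option B: monthly rate = 7.25%/12 = 0.0060417; payment = 669,000 × 0.0060417 / (1 − (1+0.0060417)^−360) = €4,563.76.
Monthly savings = €4,850.71 − €4,563.76 = €286.95.
Break-even = €12,250.00 / €286.95 = 42.69 → 43 months.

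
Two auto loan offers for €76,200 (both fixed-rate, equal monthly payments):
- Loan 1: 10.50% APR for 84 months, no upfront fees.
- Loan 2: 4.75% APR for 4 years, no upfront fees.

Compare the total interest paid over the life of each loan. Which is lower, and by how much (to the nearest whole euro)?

Loan 1: monthly rate = 10.5%/12 = 0.0087500; payment = 76,200 × 0.0087500 / (1 − (1+0.0087500)^−84) = €1,284.78.
Total interest on Loan 1 = 84 × €1,284.78 − €76,200 = €31,721.52.
Loan 2: at 4.75% the monthly rate is 0.0039583, so the payment is 76,200 × 0.0039583 / (1 − 1.0039583^−48) = €1,746.22.
Total interest on Loan 2 = 48 × €1,746.22 − €76,200 = €7,618.56.
Loan 2 is lower by €24,102.96.

Loan 2 by €24,103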